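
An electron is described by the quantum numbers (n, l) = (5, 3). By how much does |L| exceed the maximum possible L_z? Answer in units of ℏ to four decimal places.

|L| = 2√3 ℏ ≈ 3.4641ℏ, while L_z,max = lℏ = 3ℏ.
The difference is (2√3 − 3)ℏ ≈ 0.4641ℏ.

|L| − L_z,max ≈ 0.4641ℏ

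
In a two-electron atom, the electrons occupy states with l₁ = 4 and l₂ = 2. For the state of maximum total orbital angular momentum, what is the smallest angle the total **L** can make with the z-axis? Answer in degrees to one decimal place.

θ_min ≈ 22.2°

L runs from |4 − 2| = 2 to 4 + 2 = 6.
So L can be 2, 3, 4, 5, 6.
The maximum is L = 6, with |L_tot| = ℏ√(6·7) = √42 ℏ.
The minimum angle with z is arccos(6/√42) ≈ 22.2°.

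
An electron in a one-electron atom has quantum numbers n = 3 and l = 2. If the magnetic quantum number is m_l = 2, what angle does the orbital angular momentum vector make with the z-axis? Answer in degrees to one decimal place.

θ ≈ 35.3°

|L|² = l(l+1)ℏ² = 6ℏ², so |L| = √6 ℏ.
L_z = m_l ℏ = 2ℏ.
cos θ = L_z/|L| = 2/√6, so θ ≈ 35.3°.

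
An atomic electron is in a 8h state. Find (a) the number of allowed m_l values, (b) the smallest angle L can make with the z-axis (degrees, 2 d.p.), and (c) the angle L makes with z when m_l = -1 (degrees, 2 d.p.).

11 values; θ_min ≈ 24.09°; θ(m_l=-1) ≈ 100.52°

For 8h, l = 5.
There are 2l+1 = 11 values of m_l.
cos θ_min = 5/√30, so θ_min ≈ 24.09°.
For m_l = -1: cos θ = -1/√30, θ ≈ 100.52°.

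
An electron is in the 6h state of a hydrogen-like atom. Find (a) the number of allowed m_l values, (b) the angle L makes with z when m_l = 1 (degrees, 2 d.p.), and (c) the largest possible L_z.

11 values; θ(m_l=1) ≈ 79.48°; L_z,max = 5ℏ

For 6h, l = 5.
There are 2l+1 = 11 values of m_l.
For m_l = 1: cos θ = 1/√30, θ ≈ 79.48°.
L_z,max = lℏ = 5ℏ.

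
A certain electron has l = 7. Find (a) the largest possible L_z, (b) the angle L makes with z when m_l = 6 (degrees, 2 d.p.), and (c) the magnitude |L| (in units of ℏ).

L_z,max = lℏ = 7ℏ.
For m_l = 6: cos θ = 6/√56, θ ≈ 36.70°.
|L| = ℏ√(7·8) = 2√14 ℏ ≈ 7.483ℏ.

L_z,max = 7ℏ; θ(m_l=6) ≈ 36.70°; |L| = 2√14 ℏ ≈ 7.483ℏ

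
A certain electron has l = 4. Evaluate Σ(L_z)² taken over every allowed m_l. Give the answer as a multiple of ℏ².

Σ(L_z)² = 60 ℏ²

m_l runs from −4 to 4, i.e. {-4, -3, -2, -1, 0, 1, 2, 3, 4}.
Summing m² from −4 to 4: Σ m_l² = 60.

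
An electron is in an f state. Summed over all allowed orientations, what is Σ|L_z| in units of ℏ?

Σ|L_z| = 12 ℏ

An f state has l = 3.
m_l ∈ {-3, -2, -1, 0, 1, 2, 3}.
Σ|m_l| = 2(1+2+…+3) = 12.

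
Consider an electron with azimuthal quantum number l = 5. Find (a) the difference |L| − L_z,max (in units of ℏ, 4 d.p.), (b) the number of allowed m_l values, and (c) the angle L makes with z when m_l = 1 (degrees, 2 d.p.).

|L| − L_z,max = (√30 − 5)ℏ ≈ 0.4772ℏ.
There are 2l+1 = 11 values of m_l.
For m_l = 1: cos θ = 1/√30, θ ≈ 79.48°.

|L|−L_z,max ≈ 0.4772ℏ; 11 values; θ(m_l=1) ≈ 79.48°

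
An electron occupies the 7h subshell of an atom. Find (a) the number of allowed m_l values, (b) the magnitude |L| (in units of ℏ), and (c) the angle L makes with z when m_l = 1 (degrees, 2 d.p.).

11 values; |L| = √30 ℏ ≈ 5.477ℏ; θ(m_l=1) ≈ 79.48°

The 7h subshell has l = 5.
There are 2l+1 = 11 values of m_l.
|L| = ℏ√(5·6) = √30 ℏ ≈ 5.477ℏ.
For m_l = 1: cos θ = 1/√30, θ ≈ 79.48°.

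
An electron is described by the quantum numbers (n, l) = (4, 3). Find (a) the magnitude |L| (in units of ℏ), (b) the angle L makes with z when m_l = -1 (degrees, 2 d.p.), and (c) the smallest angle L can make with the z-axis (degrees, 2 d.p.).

|L| = ℏ√(3·4) = 2√3 ℏ ≈ 3.464ℏ.
For m_l = -1: cos θ = -1/√12, θ ≈ 106.78°.
cos θ_min = 3/√12, so θ_min ≈ 30.00°.

|L| = 2√3 ℏ ≈ 3.464ℏ; θ(m_l=-1) ≈ 106.78°; θ_min ≈ 30.00°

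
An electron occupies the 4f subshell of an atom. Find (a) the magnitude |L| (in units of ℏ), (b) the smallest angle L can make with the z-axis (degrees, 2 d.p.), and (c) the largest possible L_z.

The 4f subshell has l = 3.
|L| = ℏ√(3·4) = 2√3 ℏ ≈ 3.464ℏ.
cos θ_min = 3/√12, so θ_min ≈ 30.00°.
L_z,max = lℏ = 3ℏ.

|L| = 2√3 ℏ ≈ 3.464ℏ; θ_min ≈ 30.00°; L_z,max = 3ℏ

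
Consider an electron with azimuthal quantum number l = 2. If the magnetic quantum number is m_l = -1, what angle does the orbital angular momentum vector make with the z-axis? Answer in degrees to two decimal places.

|L| = ℏ√(l(l+1)) = √6 ℏ.
L_z = m_l ℏ = −1ℏ.
cos θ = L_z/|L| = -1/√6, so θ ≈ 114.09°.

θ ≈ 114.09°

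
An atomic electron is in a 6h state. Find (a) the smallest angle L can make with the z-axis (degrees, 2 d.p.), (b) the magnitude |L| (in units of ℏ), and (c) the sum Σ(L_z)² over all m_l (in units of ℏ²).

θ_min ≈ 24.09°; |L| = √30 ℏ ≈ 5.477ℏ; Σ(L_z)² = 110 ℏ²

For 6h, l = 5.
cos θ_min = 5/√30, so θ_min ≈ 24.09°.
|L| = ℏ√(5·6) = √30 ℏ ≈ 5.477ℏ.
Σ m_l² = 110, so Σ(L_z)² = 110 ℏ².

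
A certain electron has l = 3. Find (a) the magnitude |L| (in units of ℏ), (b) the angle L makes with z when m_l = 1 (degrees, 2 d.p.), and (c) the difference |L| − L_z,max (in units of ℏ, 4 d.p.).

|L| = 2√3 ℏ ≈ 3.464ℏ; θ(m_l=1) ≈ 73.22°; |L|−L_z,max ≈ 0.4641ℏ

|L| = ℏ√(3·4) = 2√3 ℏ ≈ 3.464ℏ.
For m_l = 1: cos θ = 1/√12, θ ≈ 73.22°.
|L| − L_z,max = (2√3 − 3)ℏ ≈ 0.4641ℏ.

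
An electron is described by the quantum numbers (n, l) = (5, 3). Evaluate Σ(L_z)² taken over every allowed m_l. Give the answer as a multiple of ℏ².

m_l ∈ {-3, -2, -1, 0, 1, 2, 3}.
Summing m² from −3 to 3: Σ m_l² = 28.

Σ(L_z)² = 28 ℏ²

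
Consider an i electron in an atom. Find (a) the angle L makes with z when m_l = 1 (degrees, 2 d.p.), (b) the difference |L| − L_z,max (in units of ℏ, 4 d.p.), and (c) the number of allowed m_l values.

θ(m_l=1) ≈ 81.12°; |L|−L_z,max ≈ 0.4807ℏ; 13 values

The letter i corresponds to l = 6.
For m_l = 1: cos θ = 1/√42, θ ≈ 81.12°.
|L| − L_z,max = (√42 − 6)ℏ ≈ 0.4807ℏ.
There are 2l+1 = 13 values of m_l.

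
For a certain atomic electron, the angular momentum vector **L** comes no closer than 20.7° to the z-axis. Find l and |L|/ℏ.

l = 7, |L| = 2√14 ℏ ≈ 7.483ℏ

cos²θ_min = l/(l+1) = 0.8751.
Thus l = 0.8751/(1 − 0.8751) ≈ 7.
Then |L| = ℏ√(7·8) = 2√14 ℏ.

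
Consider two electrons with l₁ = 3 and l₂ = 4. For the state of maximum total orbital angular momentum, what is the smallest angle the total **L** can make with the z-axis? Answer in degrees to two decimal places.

L runs from |3 − 4| = 1 to 3 + 4 = 7.
So L can be 1, 2, 3, 4, 5, 6, 7.
The maximum is L = 7, with |L_tot| = ℏ√(7·8) = 2√14 ℏ.
The minimum angle with z is arccos(7/√56) ≈ 20.70°.

θ_min ≈ 20.70°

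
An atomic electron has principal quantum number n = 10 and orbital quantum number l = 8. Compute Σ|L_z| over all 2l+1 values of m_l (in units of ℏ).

Σ|L_z| = 72 ℏ

m_l ∈ {-8, -7, -6, -5, -4, -3, -2, -1, 0, 1, 2, 3, 4, 5, 6, 7, 8}.
Σ|m_l| = 2·8(8+1)/2 = 72.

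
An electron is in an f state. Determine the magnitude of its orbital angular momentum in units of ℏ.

An f state has l = 3.
|L| = ℏ√(l(l+1)) = ℏ√(3·4) = 2√3 ℏ

|L| = 2√3 ℏ ≈ 3.464ℏ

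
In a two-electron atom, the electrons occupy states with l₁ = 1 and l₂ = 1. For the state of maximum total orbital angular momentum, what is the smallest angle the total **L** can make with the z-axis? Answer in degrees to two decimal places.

By the triangle rule, |l₁ − l₂| ≤ L ≤ l₁ + l₂.
So L can be 0, 1, 2.
The maximum is L = 2, with |L_tot| = ℏ√(2·3) = √6 ℏ.
The minimum angle with z is arccos(2/√6) ≈ 35.26°.

θ_min ≈ 35.26°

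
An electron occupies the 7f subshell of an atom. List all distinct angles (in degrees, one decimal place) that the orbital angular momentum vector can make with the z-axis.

θ ∈ {30.0°, 54.7°, 73.2°, 90.0°, 106.8°, 125.3°, 150.0°}

7f means n = 7, l = 3.
|L|² = l(l+1)ℏ² = 12ℏ², so |L| = 2√3 ℏ.
cos θ = m_l/√12 for each m_l ∈ {-3, -2, -1, 0, 1, 2, 3}.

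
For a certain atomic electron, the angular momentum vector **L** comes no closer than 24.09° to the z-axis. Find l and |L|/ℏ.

l = 5, |L| = √30 ℏ ≈ 5.477ℏ

cos²θ_min = l/(l+1) = 0.8334.
Thus l = 0.8334/(1 − 0.8334) ≈ 5.
Then |L| = ℏ√(5·6) = √30 ℏ.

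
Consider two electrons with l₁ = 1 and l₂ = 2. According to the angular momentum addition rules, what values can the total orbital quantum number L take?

The total orbital quantum number L ranges from |l₁ − l₂| to l₁ + l₂ in integer steps.
Allowed values: L = 1, 2, 3.

L = 1, 2, 3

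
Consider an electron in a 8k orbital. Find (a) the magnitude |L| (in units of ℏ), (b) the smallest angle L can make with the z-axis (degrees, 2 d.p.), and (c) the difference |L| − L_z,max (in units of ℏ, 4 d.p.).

8k means n = 8, l = 7.
|L| = ℏ√(7·8) = 2√14 ℏ ≈ 7.483ℏ.
cos θ_min = 7/√56, so θ_min ≈ 20.70°.
|L| − L_z,max = (2√14 − 7)ℏ ≈ 0.4833ℏ.

|L| = 2√14 ℏ ≈ 7.483ℏ; θ_min ≈ 20.70°; |L|−L_z,max ≈ 0.4833ℏ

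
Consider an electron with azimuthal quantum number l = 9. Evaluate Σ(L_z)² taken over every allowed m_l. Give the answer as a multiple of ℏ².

m_l ∈ {-9, -8, -7, -6, -5, -4, -3, -2, -1, 0, 1, 2, 3, 4, 5, 6, 7, 8, 9}.
Σ m_l² = l(l+1)(2l+1)/3 = 9·10·19/3 = 570.

Σ(L_z)² = 570 ℏ²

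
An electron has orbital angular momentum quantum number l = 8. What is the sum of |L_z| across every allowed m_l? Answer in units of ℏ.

Σ|L_z| = 72 ℏ

The allowed m_l values are -8, -7, -6, -5, -4, -3, -2, -1, 0, 1, 2, 3, 4, 5, 6, 7, 8.
Σ|m_l| = 2(1+2+…+8) = 72.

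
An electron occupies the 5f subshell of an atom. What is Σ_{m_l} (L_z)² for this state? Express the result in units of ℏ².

Σ(L_z)² = 28 ℏ²

5f means n = 5, l = 3.
m_l ∈ {-3, -2, -1, 0, 1, 2, 3}.
Summing m² from −3 to 3: Σ m_l² = 28.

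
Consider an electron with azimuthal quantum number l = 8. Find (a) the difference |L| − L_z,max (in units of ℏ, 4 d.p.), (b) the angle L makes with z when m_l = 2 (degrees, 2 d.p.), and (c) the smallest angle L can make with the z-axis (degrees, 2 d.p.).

|L|−L_z,max ≈ 0.4853ℏ; θ(m_l=2) ≈ 76.37°; θ_min ≈ 19.47°

|L| − L_z,max = (6√2 − 8)ℏ ≈ 0.4853ℏ.
For m_l = 2: cos θ = 2/√72, θ ≈ 76.37°.
cos θ_min = 8/√72, so θ_min ≈ 19.47°.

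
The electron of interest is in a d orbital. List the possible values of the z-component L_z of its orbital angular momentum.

For a d orbital, l = 2.
L_z = m_l ℏ with m_l ranging from −l to +l in integer steps.
For l = 2: m_l ∈ {-2, -1, 0, 1, 2}.

L_z ∈ {−2ℏ, −ℏ, 0, ℏ, 2ℏ}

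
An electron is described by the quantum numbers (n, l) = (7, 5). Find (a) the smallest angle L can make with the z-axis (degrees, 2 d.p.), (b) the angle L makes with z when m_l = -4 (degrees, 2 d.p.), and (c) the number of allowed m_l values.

cos θ_min = 5/√30, so θ_min ≈ 24.09°.
For m_l = -4: cos θ = -4/√30, θ ≈ 136.91°.
There are 2l+1 = 11 values of m_l.

θ_min ≈ 24.09°; θ(m_l=-4) ≈ 136.91°; 11 values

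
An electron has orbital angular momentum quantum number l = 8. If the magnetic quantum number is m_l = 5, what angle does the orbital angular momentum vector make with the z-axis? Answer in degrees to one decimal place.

θ ≈ 53.9°

|L| = √(l(l+1)) ℏ = 6√2 ℏ.
L_z = m_l ℏ = 5ℏ.
cos θ = L_z/|L| = 5/√72, so θ ≈ 53.9°.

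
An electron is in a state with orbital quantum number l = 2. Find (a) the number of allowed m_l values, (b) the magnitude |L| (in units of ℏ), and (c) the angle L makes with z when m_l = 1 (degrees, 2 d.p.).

There are 2l+1 = 5 values of m_l.
|L| = ℏ√(2·3) = √6 ℏ ≈ 2.449ℏ.
For m_l = 1: cos θ = 1/√6, θ ≈ 65.91°.

5 values; |L| = √6 ℏ ≈ 2.449ℏ; θ(m_l=1) ≈ 65.91°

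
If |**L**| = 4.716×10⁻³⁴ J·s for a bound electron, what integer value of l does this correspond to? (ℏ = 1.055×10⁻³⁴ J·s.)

l = 4

|L|/ℏ = (4.716×10⁻³⁴)/(1.055×10⁻³⁴) ≈ 4.470.
Set l(l+1) = 19.98; the integer solution is l = 4.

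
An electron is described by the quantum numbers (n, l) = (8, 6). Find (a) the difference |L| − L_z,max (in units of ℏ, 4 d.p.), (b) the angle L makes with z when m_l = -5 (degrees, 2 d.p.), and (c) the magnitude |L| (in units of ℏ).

|L| − L_z,max = (√42 − 6)ℏ ≈ 0.4807ℏ.
For m_l = -5: cos θ = -5/√42, θ ≈ 140.49°.
|L| = ℏ√(6·7) = √42 ℏ ≈ 6.481ℏ.

|L|−L_z,max ≈ 0.4807ℏ; θ(m_l=-5) ≈ 140.49°; |L| = √42 ℏ ≈ 6.481ℏ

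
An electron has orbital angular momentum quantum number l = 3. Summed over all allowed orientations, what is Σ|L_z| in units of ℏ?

Σ|L_z| = 12 ℏ

m_l runs from −3 to 3, i.e. {-3, -2, -1, 0, 1, 2, 3}.
Σ|m_l| = l(l+1) = 12.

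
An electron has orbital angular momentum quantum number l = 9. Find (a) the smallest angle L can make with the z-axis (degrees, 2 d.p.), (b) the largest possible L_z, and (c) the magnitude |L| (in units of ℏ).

θ_min ≈ 18.43°; L_z,max = 9ℏ; |L| = 3√10 ℏ ≈ 9.487ℏ

cos θ_min = 9/√90, so θ_min ≈ 18.43°.
L_z,max = lℏ = 9ℏ.
|L| = ℏ√(9·10) = 3√10 ℏ ≈ 9.487ℏ.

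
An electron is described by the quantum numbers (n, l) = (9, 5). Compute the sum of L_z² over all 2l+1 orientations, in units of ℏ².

Σ(L_z)² = 110 ℏ²

m_l ∈ {-5, -4, -3, -2, -1, 0, 1, 2, 3, 4, 5}.
Σ m_l² = 2·(1 + 4 + 9 + 16 + 25) = 110.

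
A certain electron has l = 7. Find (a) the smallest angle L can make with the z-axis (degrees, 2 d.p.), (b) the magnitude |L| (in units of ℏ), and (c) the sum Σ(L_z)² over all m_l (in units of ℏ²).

cos θ_min = 7/√56, so θ_min ≈ 20.70°.
|L| = ℏ√(7·8) = 2√14 ℏ ≈ 7.483ℏ.
Σ m_l² = 280, so Σ(L_z)² = 280 ℏ².

θ_min ≈ 20.70°; |L| = 2√14 ℏ ≈ 7.483ℏ; Σ(L_z)² = 280 ℏ²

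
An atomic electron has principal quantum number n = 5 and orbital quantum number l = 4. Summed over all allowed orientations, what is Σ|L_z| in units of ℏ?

Σ|L_z| = 20 ℏ

m_l runs from −4 to 4, i.e. {-4, -3, -2, -1, 0, 1, 2, 3, 4}.
Σ|m_l| = 2(1+2+…+4) = 20.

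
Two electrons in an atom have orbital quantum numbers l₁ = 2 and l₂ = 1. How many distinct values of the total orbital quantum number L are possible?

3

L runs from |2 − 1| = 1 to 2 + 1 = 3.
Allowed values: L = 1, 2, 3.
That is 3 values.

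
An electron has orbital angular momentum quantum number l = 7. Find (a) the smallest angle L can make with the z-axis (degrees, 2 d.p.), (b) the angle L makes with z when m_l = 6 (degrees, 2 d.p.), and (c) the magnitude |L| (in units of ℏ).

cos θ_min = 7/√56, so θ_min ≈ 20.70°.
For m_l = 6: cos θ = 6/√56, θ ≈ 36.70°.
|L| = ℏ√(7·8) = 2√14 ℏ ≈ 7.483ℏ.

θ_min ≈ 20.70°; θ(m_l=6) ≈ 36.70°; |L| = 2√14 ℏ ≈ 7.483ℏ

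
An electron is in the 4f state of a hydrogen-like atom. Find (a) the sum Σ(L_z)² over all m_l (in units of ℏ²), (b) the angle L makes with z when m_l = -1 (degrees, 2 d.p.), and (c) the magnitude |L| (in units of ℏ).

Σ(L_z)² = 28 ℏ²; θ(m_l=-1) ≈ 106.78°; |L| = 2√3 ℏ ≈ 3.464ℏ

The 4f subshell has l = 3.
Σ m_l² = 28, so Σ(L_z)² = 28 ℏ².
For m_l = -1: cos θ = -1/√12, θ ≈ 106.78°.
|L| = ℏ√(3·4) = 2√3 ℏ ≈ 3.464ℏ.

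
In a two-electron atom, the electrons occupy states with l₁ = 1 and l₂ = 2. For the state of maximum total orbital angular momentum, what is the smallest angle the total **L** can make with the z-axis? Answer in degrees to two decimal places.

θ_min ≈ 30.00°

The total orbital quantum number L ranges from |l₁ − l₂| to l₁ + l₂ in integer steps.
So L can be 1, 2, 3.
The maximum is L = 3, with |L_tot| = ℏ√(3·4) = 2√3 ℏ.
The minimum angle with z is arccos(3/√12) ≈ 30.00°.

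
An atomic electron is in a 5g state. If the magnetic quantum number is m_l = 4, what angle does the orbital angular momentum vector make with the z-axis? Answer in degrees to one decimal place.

θ ≈ 26.6°

5g means n = 5, l = 4.
|L| = ℏ√(l(l+1)) = 2√5 ℏ.
L_z = m_l ℏ = 4ℏ.
cos θ = L_z/|L| = 4/√20, so θ ≈ 26.6°.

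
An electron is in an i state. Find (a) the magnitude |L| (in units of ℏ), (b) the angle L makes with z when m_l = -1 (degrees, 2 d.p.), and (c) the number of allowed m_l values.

|L| = √42 ℏ ≈ 6.481ℏ; θ(m_l=-1) ≈ 98.88°; 13 values

The letter i corresponds to l = 6.
|L| = ℏ√(6·7) = √42 ℏ ≈ 6.481ℏ.
For m_l = -1: cos θ = -1/√42, θ ≈ 98.88°.
There are 2l+1 = 13 values of m_l.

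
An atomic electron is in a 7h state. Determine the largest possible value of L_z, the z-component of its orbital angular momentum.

L_z,max = 5ℏ

The 7h subshell has l = 5.
L_z = m_l ℏ with m_l ∈ {−5, …, 5}; the maximum is m_l = 5.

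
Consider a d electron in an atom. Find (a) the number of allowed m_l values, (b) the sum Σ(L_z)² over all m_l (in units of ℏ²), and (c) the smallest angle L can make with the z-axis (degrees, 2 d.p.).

A d state has l = 2.
There are 2l+1 = 5 values of m_l.
Σ m_l² = 10, so Σ(L_z)² = 10 ℏ².
cos θ_min = 2/√6, so θ_min ≈ 35.26°.

5 values; Σ(L_z)² = 10 ℏ²; θ_min ≈ 35.26°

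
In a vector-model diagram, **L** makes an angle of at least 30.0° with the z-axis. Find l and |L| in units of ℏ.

cos²θ_min = l/(l+1) = 0.7500.
l = cos²θ/sin²θ ≈ 3.
Then |L| = ℏ√(3·4) = 2√3 ℏ.

l = 3, |L| = 2√3 ℏ ≈ 3.464ℏ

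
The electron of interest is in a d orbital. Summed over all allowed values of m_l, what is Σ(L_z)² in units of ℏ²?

Σ(L_z)² = 10 ℏ²

The letter d corresponds to l = 2.
m_l ∈ {-2, -1, 0, 1, 2}.
Σ m_l² = l(l+1)(2l+1)/3 = 2·3·5/3 = 10.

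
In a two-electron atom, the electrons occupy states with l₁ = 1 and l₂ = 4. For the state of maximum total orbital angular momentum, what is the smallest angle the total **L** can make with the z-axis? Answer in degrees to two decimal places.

θ_min ≈ 24.09°

Angular momentum addition gives L = |l₁ − l₂|, …, l₁ + l₂.
L ∈ {3, 4, 5}.
The maximum is L = 5, with |L_tot| = ℏ√(5·6) = √30 ℏ.
The minimum angle with z is arccos(5/√30) ≈ 24.09°.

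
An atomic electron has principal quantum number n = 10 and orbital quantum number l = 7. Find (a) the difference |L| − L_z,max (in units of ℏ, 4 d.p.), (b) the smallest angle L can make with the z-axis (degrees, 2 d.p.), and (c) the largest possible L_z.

|L|−L_z,max ≈ 0.4833ℏ; θ_min ≈ 20.70°; L_z,max = 7ℏ

|L| − L_z,max = (2√14 − 7)ℏ ≈ 0.4833ℏ.
cos θ_min = 7/√56, so θ_min ≈ 20.70°.
L_z,max = lℏ = 7ℏ.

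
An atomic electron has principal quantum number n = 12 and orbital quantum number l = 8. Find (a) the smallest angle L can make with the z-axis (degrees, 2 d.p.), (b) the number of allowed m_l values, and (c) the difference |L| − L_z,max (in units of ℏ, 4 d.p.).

θ_min ≈ 19.47°; 17 values; |L|−L_z,max ≈ 0.4853ℏ

cos θ_min = 8/√72, so θ_min ≈ 19.47°.
There are 2l+1 = 17 values of m_l.
|L| − L_z,max = (6√2 − 8)ℏ ≈ 0.4853ℏ.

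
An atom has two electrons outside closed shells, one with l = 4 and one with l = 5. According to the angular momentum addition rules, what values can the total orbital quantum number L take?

L = 1, 2, 3, 4, 5, 6, 7, 8, 9

The total orbital quantum number L ranges from |l₁ − l₂| to l₁ + l₂ in integer steps.
Allowed values: L = 1, 2, 3, 4, 5, 6, 7, 8, 9.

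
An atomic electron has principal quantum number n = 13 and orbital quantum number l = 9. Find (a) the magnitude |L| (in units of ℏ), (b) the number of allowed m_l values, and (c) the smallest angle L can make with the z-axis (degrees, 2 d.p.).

|L| = 3√10 ℏ ≈ 9.487ℏ; 19 values; θ_min ≈ 18.43°

|L| = ℏ√(9·10) = 3√10 ℏ ≈ 9.487ℏ.
There are 2l+1 = 19 values of m_l.
cos θ_min = 9/√90, so θ_min ≈ 18.43°.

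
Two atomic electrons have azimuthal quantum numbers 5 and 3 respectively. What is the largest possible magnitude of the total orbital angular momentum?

By the triangle rule, |l₁ − l₂| ≤ L ≤ l₁ + l₂.
Allowed values: L = 2, 3, 4, 5, 6, 7, 8.
The largest magnitude corresponds to L = 8: |L_tot| = ℏ√(8·9) = 6√2 ℏ.

|L_tot|_max = 6√2 ℏ ≈ 8.485ℏ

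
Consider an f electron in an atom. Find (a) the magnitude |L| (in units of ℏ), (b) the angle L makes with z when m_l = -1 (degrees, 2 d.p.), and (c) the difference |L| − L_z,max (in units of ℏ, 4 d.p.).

For an f orbital, l = 3.
|L| = ℏ√(3·4) = 2√3 ℏ ≈ 3.464ℏ.
For m_l = -1: cos θ = -1/√12, θ ≈ 106.78°.
|L| − L_z,max = (2√3 − 3)ℏ ≈ 0.4641ℏ.

|L| = 2√3 ℏ ≈ 3.464ℏ; θ(m_l=-1) ≈ 106.78°; |L|−L_z,max ≈ 0.4641ℏ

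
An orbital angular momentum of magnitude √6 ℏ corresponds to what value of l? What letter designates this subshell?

(|L|/ℏ)² = l(l+1) = 6.
The positive root is l = 2.

l = 2 (d orbital)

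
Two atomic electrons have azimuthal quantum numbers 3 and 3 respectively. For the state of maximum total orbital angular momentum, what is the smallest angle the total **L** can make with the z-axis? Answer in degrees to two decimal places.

θ_min ≈ 22.21°

The total orbital quantum number L ranges from |l₁ − l₂| to l₁ + l₂ in integer steps.
L ∈ {0, 1, 2, 3, 4, 5, 6}.
The maximum is L = 6, with |L_tot| = ℏ√(6·7) = √42 ℏ.
The minimum angle with z is arccos(6/√42) ≈ 22.21°.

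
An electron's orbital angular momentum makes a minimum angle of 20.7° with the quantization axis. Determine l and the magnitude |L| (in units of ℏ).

cos²θ_min = l/(l+1) = 0.8751.
l = cos²θ/sin²θ ≈ 7.
Then |L| = ℏ√(7·8) = 2√14 ℏ.

l = 7, |L| = 2√14 ℏ ≈ 7.483ℏ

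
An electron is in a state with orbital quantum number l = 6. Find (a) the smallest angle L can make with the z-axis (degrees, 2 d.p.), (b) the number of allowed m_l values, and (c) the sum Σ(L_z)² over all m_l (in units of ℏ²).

θ_min ≈ 22.21°; 13 values; Σ(L_z)² = 182 ℏ²

cos θ_min = 6/√42, so θ_min ≈ 22.21°.
There are 2l+1 = 13 values of m_l.
Σ m_l² = 182, so Σ(L_z)² = 182 ℏ².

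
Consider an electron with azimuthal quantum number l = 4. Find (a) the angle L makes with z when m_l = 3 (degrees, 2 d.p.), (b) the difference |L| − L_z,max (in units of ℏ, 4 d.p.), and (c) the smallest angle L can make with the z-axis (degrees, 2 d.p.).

θ(m_l=3) ≈ 47.87°; |L|−L_z,max ≈ 0.4721ℏ; θ_min ≈ 26.57°

For m_l = 3: cos θ = 3/√20, θ ≈ 47.87°.
|L| − L_z,max = (2√5 − 4)ℏ ≈ 0.4721ℏ.
cos θ_min = 4/√20, so θ_min ≈ 26.57°.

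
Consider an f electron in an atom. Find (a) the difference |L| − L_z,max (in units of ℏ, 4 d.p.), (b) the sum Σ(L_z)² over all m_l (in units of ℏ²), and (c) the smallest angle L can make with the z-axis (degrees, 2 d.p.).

The letter f corresponds to l = 3.
|L| − L_z,max = (2√3 − 3)ℏ ≈ 0.4641ℏ.
Σ m_l² = 28, so Σ(L_z)² = 28 ℏ².
cos θ_min = 3/√12, so θ_min ≈ 30.00°.

|L|−L_z,max ≈ 0.4641ℏ; Σ(L_z)² = 28 ℏ²; θ_min ≈ 30.00°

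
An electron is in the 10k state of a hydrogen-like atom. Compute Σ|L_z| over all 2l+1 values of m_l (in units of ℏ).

Σ|L_z| = 56 ℏ

For 10k, l = 7.
m_l runs from −7 to 7, i.e. {-7, -6, -5, -4, -3, -2, -1, 0, 1, 2, 3, 4, 5, 6, 7}.
Σ|m_l| = 2(1+2+…+7) = 56.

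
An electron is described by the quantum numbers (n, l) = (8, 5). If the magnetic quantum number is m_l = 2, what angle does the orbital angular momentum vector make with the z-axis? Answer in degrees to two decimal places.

|L|² = l(l+1)ℏ² = 30ℏ², so |L| = √30 ℏ.
L_z = m_l ℏ = 2ℏ.
cos θ = L_z/|L| = 2/√30, so θ ≈ 68.58°.

θ ≈ 68.58°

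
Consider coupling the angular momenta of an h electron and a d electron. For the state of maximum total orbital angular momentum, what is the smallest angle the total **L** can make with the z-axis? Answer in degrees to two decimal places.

θ_min ≈ 20.70°

By the triangle rule, |l₁ − l₂| ≤ L ≤ l₁ + l₂.
Allowed values: L = 3, 4, 5, 6, 7.
The maximum is L = 7, with |L_tot| = ℏ√(7·8) = 2√14 ℏ.
The minimum angle with z is arccos(7/√56) ≈ 20.70°.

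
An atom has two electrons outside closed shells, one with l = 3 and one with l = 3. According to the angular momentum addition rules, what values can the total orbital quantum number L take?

L = 0, 1, 2, 3, 4, 5, 6

L runs from |3 − 3| = 0 to 3 + 3 = 6.
L ∈ {0, 1, 2, 3, 4, 5, 6}.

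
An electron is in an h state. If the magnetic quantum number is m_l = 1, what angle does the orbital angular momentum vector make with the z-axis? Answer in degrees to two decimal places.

The letter h corresponds to l = 5.
|L|² = l(l+1)ℏ² = 30ℏ², so |L| = √30 ℏ.
L_z = m_l ℏ = 1ℏ.
cos θ = L_z/|L| = 1/√30, so θ ≈ 79.48°.

θ ≈ 79.48°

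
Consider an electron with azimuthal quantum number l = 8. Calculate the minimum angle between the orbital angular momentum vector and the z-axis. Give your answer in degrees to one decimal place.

θ_min ≈ 19.5°

|L| = √(l(l+1)) ℏ = 6√2 ℏ.
The smallest angle corresponds to the largest L_z, i.e. m_l = l = 8, giving L_z = 8ℏ.
cos θ_min = 8/√72, so θ_min ≈ 19.5°.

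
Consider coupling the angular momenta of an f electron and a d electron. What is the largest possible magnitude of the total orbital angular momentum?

The total orbital quantum number L ranges from |l₁ − l₂| to l₁ + l₂ in integer steps.
So L can be 1, 2, 3, 4, 5.
The largest magnitude corresponds to L = 5: |L_tot| = ℏ√(5·6) = √30 ℏ.

|L_tot|_max = √30 ℏ ≈ 5.477ℏ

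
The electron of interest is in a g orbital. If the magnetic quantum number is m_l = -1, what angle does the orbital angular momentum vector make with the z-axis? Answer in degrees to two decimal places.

For a g orbital, l = 4.
|L| = √(l(l+1)) ℏ = 2√5 ℏ.
L_z = m_l ℏ = −1ℏ.
cos θ = L_z/|L| = -1/√20, so θ ≈ 102.92°.

θ ≈ 102.92°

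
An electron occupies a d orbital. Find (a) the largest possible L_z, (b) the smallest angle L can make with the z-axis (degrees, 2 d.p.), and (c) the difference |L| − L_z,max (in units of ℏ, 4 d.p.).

L_z,max = 2ℏ; θ_min ≈ 35.26°; |L|−L_z,max ≈ 0.4495ℏ

For a d orbital, l = 2.
L_z,max = lℏ = 2ℏ.
cos θ_min = 2/√6, so θ_min ≈ 35.26°.
|L| − L_z,max = (√6 − 2)ℏ ≈ 0.4495ℏ.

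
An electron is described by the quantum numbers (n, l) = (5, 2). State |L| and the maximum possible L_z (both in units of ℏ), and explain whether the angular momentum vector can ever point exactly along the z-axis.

|L| = √6 ℏ ≈ 2.4495ℏ, while L_z,max = lℏ = 2ℏ.
Since |L| > L_z,max, the vector can never point exactly along z; the closest it comes is θ_min = arccos(2/√6) ≈ 35.3°.

No: L_z,max = 2ℏ < |L| = √6 ℏ ≈ 2.449ℏ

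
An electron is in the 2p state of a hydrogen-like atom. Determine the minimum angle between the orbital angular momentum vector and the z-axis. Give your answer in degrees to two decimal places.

2p means n = 2, l = 1.
|L|² = l(l+1)ℏ² = 2ℏ², so |L| = √2 ℏ.
The smallest angle corresponds to the largest L_z, i.e. m_l = l = 1, giving L_z = 1ℏ.
cos θ_min = 1/√2, so θ_min ≈ 45.00°.

θ_min ≈ 45.00°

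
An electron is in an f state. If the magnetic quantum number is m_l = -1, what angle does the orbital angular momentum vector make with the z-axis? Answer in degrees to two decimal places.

The letter f corresponds to l = 3.
|L|² = l(l+1)ℏ² = 12ℏ², so |L| = 2√3 ℏ.
L_z = m_l ℏ = −1ℏ.
cos θ = L_z/|L| = -1/√12, so θ ≈ 106.78°.

θ ≈ 106.78°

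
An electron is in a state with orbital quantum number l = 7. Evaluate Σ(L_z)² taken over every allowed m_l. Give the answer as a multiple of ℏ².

Σ(L_z)² = 280 ℏ²

m_l runs from −7 to 7, i.e. {-7, -6, -5, -4, -3, -2, -1, 0, 1, 2, 3, 4, 5, 6, 7}.
Σ m_l² = 2·(1 + 4 + 9 + 16 + 25 + 36 + 49) = 280.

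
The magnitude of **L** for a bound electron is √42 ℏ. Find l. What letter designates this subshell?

|L| = ℏ√(l(l+1)), so l(l+1) = 42.
The positive root is l = 6.

l = 6 (i orbital)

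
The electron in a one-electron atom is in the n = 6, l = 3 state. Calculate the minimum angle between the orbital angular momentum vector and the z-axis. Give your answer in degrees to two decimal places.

|L|² = l(l+1)ℏ² = 12ℏ², so |L| = 2√3 ℏ.
The smallest angle corresponds to the largest L_z, i.e. m_l = l = 3, giving L_z = 3ℏ.
cos θ_min = 3/√12, so θ_min ≈ 30.00°.

θ_min ≈ 30.00°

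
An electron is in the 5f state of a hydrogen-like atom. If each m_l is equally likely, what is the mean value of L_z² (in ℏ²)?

⟨L_z²⟩ = 4 ℏ²

The 5f subshell has l = 3.
m_l runs from −3 to 3, i.e. {-3, -2, -1, 0, 1, 2, 3}.
⟨L_z²⟩ = ℏ²·l(l+1)/3 = 4ℏ².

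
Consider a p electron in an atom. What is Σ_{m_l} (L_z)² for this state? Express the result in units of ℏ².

Σ(L_z)² = 2 ℏ²

For a p orbital, l = 1.
The allowed m_l values are -1, 0, 1.
Σ m_l² = l(l+1)(2l+1)/3 = 1·2·3/3 = 2.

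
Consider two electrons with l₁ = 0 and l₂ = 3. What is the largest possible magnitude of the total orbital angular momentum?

|L_tot|_max = 2√3 ℏ ≈ 3.464ℏ

The total orbital quantum number L ranges from |l₁ − l₂| to l₁ + l₂ in integer steps.
Allowed values: L = 3.
The largest magnitude corresponds to L = 3: |L_tot| = ℏ√(3·4) = 2√3 ℏ.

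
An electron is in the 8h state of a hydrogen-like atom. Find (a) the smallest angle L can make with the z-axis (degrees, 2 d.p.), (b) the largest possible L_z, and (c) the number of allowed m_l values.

8h means n = 8, l = 5.
cos θ_min = 5/√30, so θ_min ≈ 24.09°.
L_z,max = lℏ = 5ℏ.
There are 2l+1 = 11 values of m_l.

θ_min ≈ 24.09°; L_z,max = 5ℏ; 11 values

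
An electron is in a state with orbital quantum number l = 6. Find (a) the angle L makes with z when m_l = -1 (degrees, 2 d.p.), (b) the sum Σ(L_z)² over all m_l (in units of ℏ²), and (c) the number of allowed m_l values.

θ(m_l=-1) ≈ 98.88°; Σ(L_z)² = 182 ℏ²; 13 values

For m_l = -1: cos θ = -1/√42, θ ≈ 98.88°.
Σ m_l² = 182, so Σ(L_z)² = 182 ℏ².
There are 2l+1 = 13 values of m_l.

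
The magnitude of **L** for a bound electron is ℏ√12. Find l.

l = 3

(|L|/ℏ)² = l(l+1) = 12.
l² + l − 12 = 0 ⇒ l = 3.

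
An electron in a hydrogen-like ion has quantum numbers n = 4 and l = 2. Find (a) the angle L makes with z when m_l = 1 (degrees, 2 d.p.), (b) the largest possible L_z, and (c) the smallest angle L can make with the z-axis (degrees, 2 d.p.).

θ(m_l=1) ≈ 65.91°; L_z,max = 2ℏ; θ_min ≈ 35.26°

For m_l = 1: cos θ = 1/√6, θ ≈ 65.91°.
L_z,max = lℏ = 2ℏ.
cos θ_min = 2/√6, so θ_min ≈ 35.26°.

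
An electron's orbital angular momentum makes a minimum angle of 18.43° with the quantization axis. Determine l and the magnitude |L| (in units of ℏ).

At minimum angle, m_l = l, so cos θ = l/√(l(l+1)); cos²θ = l/(l+1) = 0.9001.
Thus l = 0.9001/(1 − 0.9001) ≈ 9.
Then |L| = ℏ√(9·10) = 3√10 ℏ.

l = 9, |L| = 3√10 ℏ ≈ 9.487ℏ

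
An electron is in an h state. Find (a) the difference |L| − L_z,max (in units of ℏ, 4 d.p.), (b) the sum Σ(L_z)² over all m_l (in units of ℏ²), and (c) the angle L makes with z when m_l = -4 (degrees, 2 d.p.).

|L|−L_z,max ≈ 0.4772ℏ; Σ(L_z)² = 110 ℏ²; θ(m_l=-4) ≈ 136.91°

For an h orbital, l = 5.
|L| − L_z,max = (√30 − 5)ℏ ≈ 0.4772ℏ.
Σ m_l² = 110, so Σ(L_z)² = 110 ℏ².
For m_l = -4: cos θ = -4/√30, θ ≈ 136.91°.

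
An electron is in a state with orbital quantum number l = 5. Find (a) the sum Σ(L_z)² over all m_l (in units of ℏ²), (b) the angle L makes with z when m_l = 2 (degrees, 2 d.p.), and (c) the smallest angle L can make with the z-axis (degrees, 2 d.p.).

Σ m_l² = 110, so Σ(L_z)² = 110 ℏ².
For m_l = 2: cos θ = 2/√30, θ ≈ 68.58°.
cos θ_min = 5/√30, so θ_min ≈ 24.09°.

Σ(L_z)² = 110 ℏ²; θ(m_l=2) ≈ 68.58°; θ_min ≈ 24.09°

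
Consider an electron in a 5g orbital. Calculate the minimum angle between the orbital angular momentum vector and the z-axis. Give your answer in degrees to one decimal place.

θ_min ≈ 26.6°

The 5g subshell has l = 4.
|L| = √(l(l+1)) ℏ = 2√5 ℏ.
The smallest angle corresponds to the largest L_z, i.e. m_l = l = 4, giving L_z = 4ℏ.
cos θ_min = 4/√20, so θ_min ≈ 26.6°.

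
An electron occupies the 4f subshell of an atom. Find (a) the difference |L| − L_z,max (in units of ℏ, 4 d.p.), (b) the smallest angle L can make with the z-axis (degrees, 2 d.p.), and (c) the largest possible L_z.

|L|−L_z,max ≈ 0.4641ℏ; θ_min ≈ 30.00°; L_z,max = 3ℏ

The 4f subshell has l = 3.
|L| − L_z,max = (2√3 − 3)ℏ ≈ 0.4641ℏ.
cos θ_min = 3/√12, so θ_min ≈ 30.00°.
L_z,max = lℏ = 3ℏ.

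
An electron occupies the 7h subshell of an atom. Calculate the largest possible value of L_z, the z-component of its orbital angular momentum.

L_z,max = 5ℏ

The 7h subshell has l = 5.
L_z = m_l ℏ with m_l ∈ {−5, …, 5}; the maximum is m_l = 5.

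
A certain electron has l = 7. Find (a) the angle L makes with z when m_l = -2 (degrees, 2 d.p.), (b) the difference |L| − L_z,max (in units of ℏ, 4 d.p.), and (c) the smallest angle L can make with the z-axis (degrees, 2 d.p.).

For m_l = -2: cos θ = -2/√56, θ ≈ 105.50°.
|L| − L_z,max = (2√14 − 7)ℏ ≈ 0.4833ℏ.
cos θ_min = 7/√56, so θ_min ≈ 20.70°.

θ(m_l=-2) ≈ 105.50°; |L|−L_z,max ≈ 0.4833ℏ; θ_min ≈ 20.70°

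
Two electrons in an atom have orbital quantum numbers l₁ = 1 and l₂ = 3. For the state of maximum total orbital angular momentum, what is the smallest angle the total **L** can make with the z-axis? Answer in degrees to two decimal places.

θ_min ≈ 26.57°

L runs from |1 − 3| = 2 to 1 + 3 = 4.
Allowed values: L = 2, 3, 4.
The maximum is L = 4, with |L_tot| = ℏ√(4·5) = 2√5 ℏ.
The minimum angle with z is arccos(4/√20) ≈ 26.57°.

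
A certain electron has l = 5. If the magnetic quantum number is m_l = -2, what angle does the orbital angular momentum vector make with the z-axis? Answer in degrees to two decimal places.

|L| = √(l(l+1)) ℏ = √30 ℏ.
L_z = m_l ℏ = −2ℏ.
cos θ = L_z/|L| = -2/√30, so θ ≈ 111.42°.

θ ≈ 111.42°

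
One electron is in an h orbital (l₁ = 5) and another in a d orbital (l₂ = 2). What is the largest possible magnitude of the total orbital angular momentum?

The total orbital quantum number L ranges from |l₁ − l₂| to l₁ + l₂ in integer steps.
So L can be 3, 4, 5, 6, 7.
The largest magnitude corresponds to L = 7: |L_tot| = ℏ√(7·8) = 2√14 ℏ.

|L_tot|_max = 2√14 ℏ ≈ 7.483ℏ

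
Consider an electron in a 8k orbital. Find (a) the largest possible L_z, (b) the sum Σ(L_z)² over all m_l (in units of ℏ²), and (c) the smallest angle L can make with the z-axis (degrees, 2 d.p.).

L_z,max = 7ℏ; Σ(L_z)² = 280 ℏ²; θ_min ≈ 20.70°

For 8k, l = 7.
L_z,max = lℏ = 7ℏ.
Σ m_l² = 280, so Σ(L_z)² = 280 ℏ².
cos θ_min = 7/√56, so θ_min ≈ 20.70°.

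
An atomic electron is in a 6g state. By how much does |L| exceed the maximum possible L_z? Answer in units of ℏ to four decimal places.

The 6g subshell has l = 4.
|L| = 2√5 ℏ ≈ 4.4721ℏ, while L_z,max = lℏ = 4ℏ.
The difference is (2√5 − 4)ℏ ≈ 0.4721ℏ.

|L| − L_z,max ≈ 0.4721ℏ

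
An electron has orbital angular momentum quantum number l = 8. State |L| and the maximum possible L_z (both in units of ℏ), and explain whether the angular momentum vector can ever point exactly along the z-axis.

|L| = 6√2 ℏ ≈ 8.4853ℏ, while L_z,max = lℏ = 8ℏ.
Since |L| > L_z,max, the vector can never point exactly along z; the closest it comes is θ_min = arccos(8/√72) ≈ 19.5°.

No: L_z,max = 8ℏ < |L| = 6√2 ℏ ≈ 8.485ℏ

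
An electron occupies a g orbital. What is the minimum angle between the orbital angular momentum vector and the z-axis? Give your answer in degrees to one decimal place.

θ_min ≈ 26.6°

A g state has l = 4.
|L| = ℏ√(l(l+1)) = 2√5 ℏ.
The smallest angle corresponds to the largest L_z, i.e. m_l = l = 4, giving L_z = 4ℏ.
cos θ_min = 4/√20, so θ_min ≈ 26.6°.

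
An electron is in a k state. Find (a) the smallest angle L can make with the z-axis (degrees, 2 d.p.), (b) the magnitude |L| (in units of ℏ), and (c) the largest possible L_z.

For a k orbital, l = 7.
cos θ_min = 7/√56, so θ_min ≈ 20.70°.
|L| = ℏ√(7·8) = 2√14 ℏ ≈ 7.483ℏ.
L_z,max = lℏ = 7ℏ.

θ_min ≈ 20.70°; |L| = 2√14 ℏ ≈ 7.483ℏ; L_z,max = 7ℏ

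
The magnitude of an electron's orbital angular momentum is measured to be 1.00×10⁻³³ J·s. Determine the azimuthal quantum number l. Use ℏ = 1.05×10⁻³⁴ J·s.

Dividing by ℏ: |L|/ℏ ≈ 9.524.
l(l+1) ≈ 9.524² ≈ 90.70, so l = 9.

l = 9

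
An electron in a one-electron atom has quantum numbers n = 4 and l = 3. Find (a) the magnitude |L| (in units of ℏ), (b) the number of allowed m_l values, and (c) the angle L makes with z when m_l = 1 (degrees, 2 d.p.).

|L| = 2√3 ℏ ≈ 3.464ℏ; 7 values; θ(m_l=1) ≈ 73.22°

|L| = ℏ√(3·4) = 2√3 ℏ ≈ 3.464ℏ.
There are 2l+1 = 7 values of m_l.
For m_l = 1: cos θ = 1/√12, θ ≈ 73.22°.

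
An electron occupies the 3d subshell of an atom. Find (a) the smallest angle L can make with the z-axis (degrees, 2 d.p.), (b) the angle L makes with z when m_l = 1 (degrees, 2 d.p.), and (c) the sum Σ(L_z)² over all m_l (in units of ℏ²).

θ_min ≈ 35.26°; θ(m_l=1) ≈ 65.91°; Σ(L_z)² = 10 ℏ²

The 3d subshell has l = 2.
cos θ_min = 2/√6, so θ_min ≈ 35.26°.
For m_l = 1: cos θ = 1/√6, θ ≈ 65.91°.
Σ m_l² = 10, so Σ(L_z)² = 10 ℏ².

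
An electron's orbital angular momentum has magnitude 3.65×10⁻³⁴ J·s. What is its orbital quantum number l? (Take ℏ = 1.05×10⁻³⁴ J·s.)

In units of ℏ, |L| ≈ 3.476.
Set l(l+1) = 12.08; the integer solution is l = 3.

l = 3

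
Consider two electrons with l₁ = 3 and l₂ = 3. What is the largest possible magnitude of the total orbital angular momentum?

|L_tot|_max = √42 ℏ ≈ 6.481ℏ

By the triangle rule, |l₁ − l₂| ≤ L ≤ l₁ + l₂.
L ∈ {0, 1, 2, 3, 4, 5, 6}.
The largest magnitude corresponds to L = 6: |L_tot| = ℏ√(6·7) = √42 ℏ.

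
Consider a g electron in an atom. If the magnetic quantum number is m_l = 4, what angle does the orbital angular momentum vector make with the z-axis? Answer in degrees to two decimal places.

θ ≈ 26.57°

A g state has l = 4.
|L|² = l(l+1)ℏ² = 20ℏ², so |L| = 2√5 ℏ.
L_z = m_l ℏ = 4ℏ.
cos θ = L_z/|L| = 4/√20, so θ ≈ 26.57°.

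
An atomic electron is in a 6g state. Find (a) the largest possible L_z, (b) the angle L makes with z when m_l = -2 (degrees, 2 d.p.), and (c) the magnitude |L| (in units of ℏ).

L_z,max = 4ℏ; θ(m_l=-2) ≈ 116.57°; |L| = 2√5 ℏ ≈ 4.472ℏ

The 6g subshell has l = 4.
L_z,max = lℏ = 4ℏ.
For m_l = -2: cos θ = -2/√20, θ ≈ 116.57°.
|L| = ℏ√(4·5) = 2√5 ℏ ≈ 4.472ℏ.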